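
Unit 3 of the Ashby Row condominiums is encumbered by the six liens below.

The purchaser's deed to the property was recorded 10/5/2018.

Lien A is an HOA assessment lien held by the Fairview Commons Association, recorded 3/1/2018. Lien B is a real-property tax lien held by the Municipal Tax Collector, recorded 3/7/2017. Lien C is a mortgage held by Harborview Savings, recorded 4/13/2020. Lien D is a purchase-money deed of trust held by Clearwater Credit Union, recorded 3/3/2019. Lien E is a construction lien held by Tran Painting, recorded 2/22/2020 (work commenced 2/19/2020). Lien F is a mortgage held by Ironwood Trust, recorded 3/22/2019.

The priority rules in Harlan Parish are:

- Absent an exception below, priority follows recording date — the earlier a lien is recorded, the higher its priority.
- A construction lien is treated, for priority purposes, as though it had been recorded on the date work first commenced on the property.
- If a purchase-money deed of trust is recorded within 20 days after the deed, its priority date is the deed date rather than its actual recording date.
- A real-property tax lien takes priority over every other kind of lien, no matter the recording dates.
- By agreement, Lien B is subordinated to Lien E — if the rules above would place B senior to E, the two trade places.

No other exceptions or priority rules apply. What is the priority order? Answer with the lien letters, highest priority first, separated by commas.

Effective dates after the stated exceptions: D was recorded 149 days after the deed — beyond 20 days — so no relation-back applies; E is treated as recorded 2/19/2020, the work-commencement date.
As a real-property tax lien, B is senior to every other lien.
Among the remaining liens, by effective date: A (3/1/2018), D (3/3/2019), F (3/22/2019), E (2/19/2020), C (4/13/2020).
The subordination applies — B was senior to E — so B and E swap.

E, A, D, F, B, C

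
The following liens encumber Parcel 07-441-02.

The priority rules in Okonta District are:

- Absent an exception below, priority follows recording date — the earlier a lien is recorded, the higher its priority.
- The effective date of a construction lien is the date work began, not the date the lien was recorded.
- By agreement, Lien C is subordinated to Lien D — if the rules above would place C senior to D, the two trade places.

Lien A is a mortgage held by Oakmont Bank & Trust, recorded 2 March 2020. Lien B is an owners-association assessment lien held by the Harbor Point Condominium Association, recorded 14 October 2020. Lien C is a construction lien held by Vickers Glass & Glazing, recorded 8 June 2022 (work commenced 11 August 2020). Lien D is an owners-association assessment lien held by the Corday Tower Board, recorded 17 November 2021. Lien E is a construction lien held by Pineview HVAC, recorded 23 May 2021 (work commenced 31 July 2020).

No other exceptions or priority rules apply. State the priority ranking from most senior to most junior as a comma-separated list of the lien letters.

A, E, D, B, C

First, effective dates: C's effective date is 11 August 2020, when work began; E's effective date is 31 July 2020, when work began.
Ordering by effective date: A (2 March 2020), E (31 July 2020), C (11 August 2020), B (14 October 2020), D (17 November 2021).
C is senior to D before the subordination, so the two trade places.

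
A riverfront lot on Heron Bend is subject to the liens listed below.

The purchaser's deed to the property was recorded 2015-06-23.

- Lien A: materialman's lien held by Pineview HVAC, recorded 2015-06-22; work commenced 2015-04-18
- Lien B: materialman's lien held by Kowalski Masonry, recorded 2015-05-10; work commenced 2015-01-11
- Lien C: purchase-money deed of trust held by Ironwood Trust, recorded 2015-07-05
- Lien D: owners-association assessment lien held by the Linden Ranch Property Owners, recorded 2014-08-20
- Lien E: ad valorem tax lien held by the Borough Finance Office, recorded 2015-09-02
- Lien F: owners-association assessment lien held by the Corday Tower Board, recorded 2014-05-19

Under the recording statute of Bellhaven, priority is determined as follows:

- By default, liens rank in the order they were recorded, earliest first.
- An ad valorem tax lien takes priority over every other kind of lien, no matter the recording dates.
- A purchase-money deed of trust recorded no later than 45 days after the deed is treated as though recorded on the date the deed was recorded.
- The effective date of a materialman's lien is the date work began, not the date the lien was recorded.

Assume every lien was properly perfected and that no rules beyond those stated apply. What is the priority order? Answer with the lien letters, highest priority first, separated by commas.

Effective dates after the stated exceptions: A's effective date is 2015-04-18, when work began; B relates back to 2015-01-11 (work commenced); C was recorded within the 45-day window, so its effective date is the deed date 2015-06-23.
E, as an ad valorem tax lien, has superpriority and ranks first.
Among the remaining liens, by effective date: F (2014-05-19), D (2014-08-20), B (2015-01-11), A (2015-04-18), C (2015-06-23).

E, F, D, B, A, C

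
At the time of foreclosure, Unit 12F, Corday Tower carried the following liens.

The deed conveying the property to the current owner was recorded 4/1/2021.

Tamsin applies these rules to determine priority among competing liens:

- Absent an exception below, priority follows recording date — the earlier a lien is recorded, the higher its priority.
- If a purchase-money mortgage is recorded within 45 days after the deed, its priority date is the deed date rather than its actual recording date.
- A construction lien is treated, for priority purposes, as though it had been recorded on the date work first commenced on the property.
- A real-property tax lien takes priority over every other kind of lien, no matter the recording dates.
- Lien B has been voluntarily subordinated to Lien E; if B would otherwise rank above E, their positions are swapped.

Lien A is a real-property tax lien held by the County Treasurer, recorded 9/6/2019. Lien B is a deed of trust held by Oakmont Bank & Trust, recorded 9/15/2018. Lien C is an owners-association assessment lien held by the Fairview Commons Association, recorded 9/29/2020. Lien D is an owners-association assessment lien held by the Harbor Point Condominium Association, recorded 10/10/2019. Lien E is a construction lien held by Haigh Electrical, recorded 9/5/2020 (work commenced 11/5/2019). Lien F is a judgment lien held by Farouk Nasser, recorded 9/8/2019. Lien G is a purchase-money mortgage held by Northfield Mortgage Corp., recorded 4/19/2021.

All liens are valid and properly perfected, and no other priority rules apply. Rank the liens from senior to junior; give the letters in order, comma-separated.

A, E, F, D, B, C, G

Effective dates: E relates back to 11/5/2019 (work commenced); G relates back to the deed date 4/1/2021.
A is a real-property tax lien, so it outranks all other liens regardless of date.
Ordering the rest by effective date: B (9/15/2018), F (9/8/2019), D (10/10/2019), E (11/5/2019), C (9/29/2020), G (4/1/2021).
The subordination applies — B was senior to E — so B and E swap.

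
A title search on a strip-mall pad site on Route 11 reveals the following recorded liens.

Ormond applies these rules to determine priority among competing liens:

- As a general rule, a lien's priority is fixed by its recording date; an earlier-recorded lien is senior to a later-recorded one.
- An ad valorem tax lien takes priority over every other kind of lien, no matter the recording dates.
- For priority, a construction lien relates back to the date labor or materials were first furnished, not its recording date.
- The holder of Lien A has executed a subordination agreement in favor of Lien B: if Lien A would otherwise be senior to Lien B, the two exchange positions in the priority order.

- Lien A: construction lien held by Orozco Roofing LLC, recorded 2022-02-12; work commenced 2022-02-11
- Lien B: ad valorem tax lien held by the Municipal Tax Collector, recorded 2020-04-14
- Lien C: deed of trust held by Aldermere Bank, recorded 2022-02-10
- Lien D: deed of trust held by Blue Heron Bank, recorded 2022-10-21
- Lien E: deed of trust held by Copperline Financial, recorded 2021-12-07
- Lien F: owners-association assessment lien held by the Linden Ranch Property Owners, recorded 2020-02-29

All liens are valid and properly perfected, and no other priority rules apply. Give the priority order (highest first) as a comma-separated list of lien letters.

First, effective dates: A relates back to 2022-02-11 (work commenced).
B is an ad valorem tax lien, so it outranks all other liens regardless of date.
The other liens, earliest effective date first: F (2020-02-29), E (2021-12-07), C (2022-02-10), A (2022-02-11), D (2022-10-21).
A already ranks below B; the subordination has no effect.

B, F, E, C, A, D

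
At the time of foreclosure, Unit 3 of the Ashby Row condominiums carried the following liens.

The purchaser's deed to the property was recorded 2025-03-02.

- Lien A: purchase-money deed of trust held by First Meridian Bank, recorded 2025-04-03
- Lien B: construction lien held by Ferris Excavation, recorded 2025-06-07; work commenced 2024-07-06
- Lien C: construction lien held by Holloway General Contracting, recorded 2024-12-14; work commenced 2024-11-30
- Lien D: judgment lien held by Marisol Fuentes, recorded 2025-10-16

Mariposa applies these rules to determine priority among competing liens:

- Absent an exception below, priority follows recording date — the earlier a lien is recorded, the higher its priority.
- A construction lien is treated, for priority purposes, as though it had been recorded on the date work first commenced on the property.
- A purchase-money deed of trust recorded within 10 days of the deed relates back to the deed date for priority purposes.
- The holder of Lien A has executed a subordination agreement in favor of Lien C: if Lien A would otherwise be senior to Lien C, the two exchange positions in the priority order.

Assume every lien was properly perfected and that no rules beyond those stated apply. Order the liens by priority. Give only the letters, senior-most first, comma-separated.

B, C, A, D

Effective dates after the stated exceptions: A was recorded 32 days after the deed — beyond 10 days — so no relation-back applies; B relates back to 2024-07-06 (work commenced); C is treated as recorded 2024-11-30, the work-commencement date.
By effective date: B (2024-07-06), C (2024-11-30), A (2025-04-03), D (2025-10-16).
Since A is not senior to C, the subordination leaves the order unchanged.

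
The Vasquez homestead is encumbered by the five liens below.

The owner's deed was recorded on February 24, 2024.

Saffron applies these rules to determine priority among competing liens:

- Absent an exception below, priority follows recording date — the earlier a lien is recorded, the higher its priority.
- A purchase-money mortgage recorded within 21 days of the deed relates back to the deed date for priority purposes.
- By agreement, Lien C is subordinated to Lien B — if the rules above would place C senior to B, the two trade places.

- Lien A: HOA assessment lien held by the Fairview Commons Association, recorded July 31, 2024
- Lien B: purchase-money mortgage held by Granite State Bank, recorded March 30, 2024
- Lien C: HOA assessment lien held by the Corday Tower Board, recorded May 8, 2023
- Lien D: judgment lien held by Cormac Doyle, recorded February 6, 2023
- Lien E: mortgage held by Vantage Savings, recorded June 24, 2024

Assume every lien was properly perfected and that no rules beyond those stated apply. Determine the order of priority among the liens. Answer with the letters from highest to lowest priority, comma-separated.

D, B, C, E, A

Effective dates after the stated exceptions: B was recorded 35 days after the deed, outside the 21-day window, so it keeps its recording date.
Sorted by effective date: D (February 6, 2023), C (May 8, 2023), B (March 30, 2024), E (June 24, 2024), A (July 31, 2024).
Because C would otherwise rank above B, the subordination swaps them.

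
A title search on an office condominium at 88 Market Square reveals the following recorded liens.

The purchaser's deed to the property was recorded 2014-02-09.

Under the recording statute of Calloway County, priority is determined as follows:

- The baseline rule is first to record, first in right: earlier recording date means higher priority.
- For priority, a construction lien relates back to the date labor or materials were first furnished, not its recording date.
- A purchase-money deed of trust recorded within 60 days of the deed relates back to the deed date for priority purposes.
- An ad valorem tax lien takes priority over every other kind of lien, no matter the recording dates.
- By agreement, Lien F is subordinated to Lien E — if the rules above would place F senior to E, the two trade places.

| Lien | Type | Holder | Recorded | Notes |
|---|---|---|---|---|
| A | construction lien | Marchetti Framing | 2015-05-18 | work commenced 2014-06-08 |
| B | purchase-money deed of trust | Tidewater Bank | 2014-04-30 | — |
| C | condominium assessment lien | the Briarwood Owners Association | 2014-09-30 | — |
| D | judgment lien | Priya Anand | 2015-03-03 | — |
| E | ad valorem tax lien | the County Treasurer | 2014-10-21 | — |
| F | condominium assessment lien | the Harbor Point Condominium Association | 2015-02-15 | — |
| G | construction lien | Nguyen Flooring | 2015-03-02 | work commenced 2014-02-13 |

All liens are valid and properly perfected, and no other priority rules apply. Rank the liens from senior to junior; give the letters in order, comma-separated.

Adjusting effective dates: A's effective date is 2014-06-08, when work began; B was recorded 80 days after the deed, outside the 60-day window, so it keeps its recording date; G relates back to 2014-02-13 (work commenced).
E is an ad valorem tax lien, so it outranks all other liens regardless of date.
The other liens, earliest effective date first: G (2014-02-13), B (2014-04-30), A (2014-06-08), C (2014-09-30), F (2015-02-15), D (2015-03-03).
F already ranks below E; the subordination has no effect.

E, G, B, A, C, F, D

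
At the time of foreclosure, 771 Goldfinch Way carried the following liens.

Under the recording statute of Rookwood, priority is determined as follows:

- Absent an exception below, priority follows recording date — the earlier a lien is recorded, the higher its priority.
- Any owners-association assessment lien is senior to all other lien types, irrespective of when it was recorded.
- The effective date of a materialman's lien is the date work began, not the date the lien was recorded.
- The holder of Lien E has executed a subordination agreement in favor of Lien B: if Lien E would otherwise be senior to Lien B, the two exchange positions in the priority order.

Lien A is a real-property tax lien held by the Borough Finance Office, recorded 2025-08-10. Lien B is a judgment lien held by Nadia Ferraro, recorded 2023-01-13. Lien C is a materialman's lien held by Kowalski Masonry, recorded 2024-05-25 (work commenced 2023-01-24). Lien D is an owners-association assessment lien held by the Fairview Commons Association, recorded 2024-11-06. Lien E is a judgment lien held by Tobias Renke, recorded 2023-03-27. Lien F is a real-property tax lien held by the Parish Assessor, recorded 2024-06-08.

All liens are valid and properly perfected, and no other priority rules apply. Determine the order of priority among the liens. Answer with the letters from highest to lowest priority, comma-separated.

D, B, C, E, F, A

Effective dates: C relates back to 2023-01-24 (work commenced).
D is an owners-association assessment lien, so it outranks all other liens regardless of date.
Remaining liens by effective date: B (2023-01-13), C (2023-01-24), E (2023-03-27), F (2024-06-08), A (2025-08-10).
E already ranks below B; the subordination has no effect.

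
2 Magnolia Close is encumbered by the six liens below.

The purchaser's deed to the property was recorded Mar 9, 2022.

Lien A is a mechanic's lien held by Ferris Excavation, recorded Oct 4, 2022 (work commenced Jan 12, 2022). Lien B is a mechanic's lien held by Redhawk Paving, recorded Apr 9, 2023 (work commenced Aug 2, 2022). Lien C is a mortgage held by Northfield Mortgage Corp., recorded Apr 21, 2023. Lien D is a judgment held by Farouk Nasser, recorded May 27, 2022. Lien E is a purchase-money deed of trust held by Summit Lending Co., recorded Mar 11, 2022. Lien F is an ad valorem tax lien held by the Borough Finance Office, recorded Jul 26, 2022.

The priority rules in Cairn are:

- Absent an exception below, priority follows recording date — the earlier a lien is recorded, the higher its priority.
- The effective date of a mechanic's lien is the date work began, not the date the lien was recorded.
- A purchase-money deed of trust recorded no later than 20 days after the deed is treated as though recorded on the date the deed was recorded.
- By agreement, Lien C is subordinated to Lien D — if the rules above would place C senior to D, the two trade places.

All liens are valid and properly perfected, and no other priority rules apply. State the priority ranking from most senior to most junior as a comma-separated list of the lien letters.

A, E, D, F, B, C

Adjusting effective dates: A's effective date is Jan 12, 2022, when work began; B relates back to Aug 2, 2022 (work commenced); E relates back to the deed date Mar 9, 2022.
Ordering by effective date: A (Jan 12, 2022), E (Mar 9, 2022), D (May 27, 2022), F (Jul 26, 2022), B (Aug 2, 2022), C (Apr 21, 2023).
C is already junior to D, so the subordination agreement changes nothing.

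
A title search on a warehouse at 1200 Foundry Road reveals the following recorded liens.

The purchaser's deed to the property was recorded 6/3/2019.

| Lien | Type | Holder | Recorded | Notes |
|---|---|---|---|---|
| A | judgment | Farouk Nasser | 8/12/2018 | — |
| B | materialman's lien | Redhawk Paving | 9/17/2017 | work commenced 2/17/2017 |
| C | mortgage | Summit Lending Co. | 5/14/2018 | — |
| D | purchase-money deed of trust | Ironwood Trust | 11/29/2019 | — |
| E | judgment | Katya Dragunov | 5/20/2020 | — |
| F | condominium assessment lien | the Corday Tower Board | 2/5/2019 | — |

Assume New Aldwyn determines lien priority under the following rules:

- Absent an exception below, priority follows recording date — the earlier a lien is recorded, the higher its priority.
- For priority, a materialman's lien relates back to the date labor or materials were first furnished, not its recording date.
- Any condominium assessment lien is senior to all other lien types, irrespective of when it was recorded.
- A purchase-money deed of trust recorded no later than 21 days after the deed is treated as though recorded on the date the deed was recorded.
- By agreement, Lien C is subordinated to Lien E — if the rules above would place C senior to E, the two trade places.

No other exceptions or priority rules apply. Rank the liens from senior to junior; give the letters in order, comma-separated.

Adjusting effective dates: B relates back to 2/17/2017 (work commenced); D missed the 21-day window (179 days after the deed), so its recording date stands.
F is a condominium assessment lien and takes priority over every other lien.
Among the remaining liens, by effective date: B (2/17/2017), C (5/14/2018), A (8/12/2018), D (11/29/2019), E (5/20/2020).
The subordination applies — C was senior to E — so C and E swap.

F, B, E, A, D, C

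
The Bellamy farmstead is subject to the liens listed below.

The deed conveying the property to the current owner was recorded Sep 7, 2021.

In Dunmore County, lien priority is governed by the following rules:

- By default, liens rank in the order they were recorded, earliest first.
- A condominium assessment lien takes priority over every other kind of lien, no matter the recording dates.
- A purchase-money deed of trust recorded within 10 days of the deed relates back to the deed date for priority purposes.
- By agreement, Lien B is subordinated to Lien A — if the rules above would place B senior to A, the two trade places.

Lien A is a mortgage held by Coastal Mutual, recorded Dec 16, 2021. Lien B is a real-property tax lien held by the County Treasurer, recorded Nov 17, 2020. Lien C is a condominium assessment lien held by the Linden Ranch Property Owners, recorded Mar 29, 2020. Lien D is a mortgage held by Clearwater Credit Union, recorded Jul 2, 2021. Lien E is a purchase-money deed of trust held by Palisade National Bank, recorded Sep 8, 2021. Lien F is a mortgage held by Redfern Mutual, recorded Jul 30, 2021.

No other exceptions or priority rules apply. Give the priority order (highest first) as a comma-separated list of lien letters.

First, effective dates: E relates back to the deed date Sep 7, 2021.
C is a condominium assessment lien and takes priority over every other lien.
Among the remaining liens, by effective date: B (Nov 17, 2020), D (Jul 2, 2021), F (Jul 30, 2021), E (Sep 7, 2021), A (Dec 16, 2021).
B would otherwise be senior to A, so under the subordination agreement B and A exchange positions.

C, A, D, F, E, B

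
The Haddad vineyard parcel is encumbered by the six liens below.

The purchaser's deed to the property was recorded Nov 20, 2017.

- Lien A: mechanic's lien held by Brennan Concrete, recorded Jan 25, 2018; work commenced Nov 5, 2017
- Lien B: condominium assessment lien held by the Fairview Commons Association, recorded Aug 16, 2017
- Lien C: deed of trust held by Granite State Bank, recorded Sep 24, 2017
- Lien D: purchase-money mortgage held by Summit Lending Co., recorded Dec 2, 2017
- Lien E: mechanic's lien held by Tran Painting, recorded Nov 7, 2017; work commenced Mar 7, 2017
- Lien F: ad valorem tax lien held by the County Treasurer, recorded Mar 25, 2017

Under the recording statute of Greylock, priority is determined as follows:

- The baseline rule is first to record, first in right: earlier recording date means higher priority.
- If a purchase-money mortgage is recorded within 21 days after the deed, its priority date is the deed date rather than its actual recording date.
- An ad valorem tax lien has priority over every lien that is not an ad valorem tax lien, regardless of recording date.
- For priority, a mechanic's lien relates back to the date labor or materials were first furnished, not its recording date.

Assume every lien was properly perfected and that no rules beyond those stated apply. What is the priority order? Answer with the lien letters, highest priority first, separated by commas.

Adjusting effective dates: A relates back to Nov 5, 2017 (work commenced); D's effective date is the deed date, Nov 20, 2017; E is treated as recorded Mar 7, 2017, the work-commencement date.
F is an ad valorem tax lien and takes priority over every other lien.
Ordering the rest by effective date: E (Mar 7, 2017), B (Aug 16, 2017), C (Sep 24, 2017), A (Nov 5, 2017), D (Nov 20, 2017).

F, E, B, C, A, D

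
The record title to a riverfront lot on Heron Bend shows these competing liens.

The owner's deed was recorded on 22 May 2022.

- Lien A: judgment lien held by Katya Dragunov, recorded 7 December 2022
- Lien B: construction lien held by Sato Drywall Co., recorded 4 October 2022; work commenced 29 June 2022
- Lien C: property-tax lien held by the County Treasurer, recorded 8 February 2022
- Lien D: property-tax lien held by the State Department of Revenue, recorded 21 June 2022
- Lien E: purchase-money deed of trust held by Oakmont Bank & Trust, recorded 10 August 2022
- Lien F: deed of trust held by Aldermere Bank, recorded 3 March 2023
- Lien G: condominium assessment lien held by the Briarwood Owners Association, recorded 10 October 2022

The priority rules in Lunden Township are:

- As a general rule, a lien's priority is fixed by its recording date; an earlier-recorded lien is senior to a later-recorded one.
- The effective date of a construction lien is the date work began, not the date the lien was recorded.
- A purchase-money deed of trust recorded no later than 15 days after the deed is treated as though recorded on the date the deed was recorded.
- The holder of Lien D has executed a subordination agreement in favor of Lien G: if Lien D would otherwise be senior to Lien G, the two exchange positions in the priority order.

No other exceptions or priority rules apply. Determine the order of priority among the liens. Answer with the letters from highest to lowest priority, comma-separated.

First, effective dates: B relates back to 29 June 2022 (work commenced); E was recorded 80 days after the deed, outside the 15-day window, so it keeps its recording date.
By effective date, earliest first: C (8 February 2022), D (21 June 2022), B (29 June 2022), E (10 August 2022), G (10 October 2022), A (7 December 2022), F (3 March 2023).
D would otherwise be senior to G, so under the subordination agreement D and G exchange positions.

C, G, B, E, D, A, F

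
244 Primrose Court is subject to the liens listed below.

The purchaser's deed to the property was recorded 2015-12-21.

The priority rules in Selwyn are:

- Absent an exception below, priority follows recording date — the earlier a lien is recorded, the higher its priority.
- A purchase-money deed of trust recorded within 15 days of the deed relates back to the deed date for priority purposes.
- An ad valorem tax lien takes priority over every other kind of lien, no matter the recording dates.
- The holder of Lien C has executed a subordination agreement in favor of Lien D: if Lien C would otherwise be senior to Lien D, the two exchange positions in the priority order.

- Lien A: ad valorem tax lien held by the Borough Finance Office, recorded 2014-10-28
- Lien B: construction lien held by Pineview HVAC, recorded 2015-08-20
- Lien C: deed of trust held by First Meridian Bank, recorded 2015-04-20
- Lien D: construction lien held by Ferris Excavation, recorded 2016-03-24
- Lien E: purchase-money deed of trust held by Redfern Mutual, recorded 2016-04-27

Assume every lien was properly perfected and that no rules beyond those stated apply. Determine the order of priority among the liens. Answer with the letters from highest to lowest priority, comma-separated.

Adjusting effective dates: E was recorded 128 days after the deed — beyond 15 days — so no relation-back applies.
A is an ad valorem tax lien and takes priority over every other lien.
Ordering the rest by effective date: C (2015-04-20), B (2015-08-20), D (2016-03-24), E (2016-04-27).
C is senior to D before the subordination, so the two trade places.

A, D, B, C, E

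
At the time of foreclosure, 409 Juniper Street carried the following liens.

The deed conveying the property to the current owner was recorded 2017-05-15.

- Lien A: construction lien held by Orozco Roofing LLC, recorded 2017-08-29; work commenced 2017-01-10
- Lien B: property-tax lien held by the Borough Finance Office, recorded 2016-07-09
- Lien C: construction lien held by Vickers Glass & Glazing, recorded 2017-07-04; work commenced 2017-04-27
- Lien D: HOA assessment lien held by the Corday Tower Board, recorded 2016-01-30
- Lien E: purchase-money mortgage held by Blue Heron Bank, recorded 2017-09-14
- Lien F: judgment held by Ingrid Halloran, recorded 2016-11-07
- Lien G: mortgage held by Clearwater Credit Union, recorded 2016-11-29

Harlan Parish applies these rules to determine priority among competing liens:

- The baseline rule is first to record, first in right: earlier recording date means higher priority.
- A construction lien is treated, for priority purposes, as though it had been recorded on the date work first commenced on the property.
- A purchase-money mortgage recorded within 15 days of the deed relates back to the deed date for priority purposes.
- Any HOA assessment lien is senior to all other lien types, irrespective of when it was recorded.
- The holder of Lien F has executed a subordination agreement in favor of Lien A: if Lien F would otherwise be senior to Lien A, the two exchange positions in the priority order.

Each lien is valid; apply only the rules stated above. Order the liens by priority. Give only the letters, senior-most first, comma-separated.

D, B, A, G, F, C, E

Effective dates after the stated exceptions: A's effective date is 2017-01-10, when work began; C is treated as recorded 2017-04-27, the work-commencement date; E was recorded 122 days after the deed — beyond 15 days — so no relation-back applies.
As an HOA assessment lien, D is senior to every other lien.
Among the remaining liens, by effective date: B (2016-07-09), F (2016-11-07), G (2016-11-29), A (2017-01-10), C (2017-04-27), E (2017-09-14).
Because F would otherwise rank above A, the subordination swaps them.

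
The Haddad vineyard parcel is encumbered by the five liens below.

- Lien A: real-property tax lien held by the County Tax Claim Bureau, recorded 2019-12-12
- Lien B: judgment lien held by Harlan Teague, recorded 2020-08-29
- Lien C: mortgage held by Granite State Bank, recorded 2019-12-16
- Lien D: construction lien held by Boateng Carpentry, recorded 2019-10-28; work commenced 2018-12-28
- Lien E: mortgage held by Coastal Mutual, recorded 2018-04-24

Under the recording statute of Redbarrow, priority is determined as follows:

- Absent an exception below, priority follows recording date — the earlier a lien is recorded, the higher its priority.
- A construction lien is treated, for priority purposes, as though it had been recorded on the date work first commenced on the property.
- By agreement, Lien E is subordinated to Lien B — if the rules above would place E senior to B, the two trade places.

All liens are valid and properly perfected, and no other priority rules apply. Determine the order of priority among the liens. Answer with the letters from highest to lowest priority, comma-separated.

B, D, A, C, E

Effective dates: D's effective date is 2018-12-28, when work began.
By effective date: E (2018-04-24), D (2018-12-28), A (2019-12-12), C (2019-12-16), B (2020-08-29).
E is senior to B before the subordination, so the two trade places.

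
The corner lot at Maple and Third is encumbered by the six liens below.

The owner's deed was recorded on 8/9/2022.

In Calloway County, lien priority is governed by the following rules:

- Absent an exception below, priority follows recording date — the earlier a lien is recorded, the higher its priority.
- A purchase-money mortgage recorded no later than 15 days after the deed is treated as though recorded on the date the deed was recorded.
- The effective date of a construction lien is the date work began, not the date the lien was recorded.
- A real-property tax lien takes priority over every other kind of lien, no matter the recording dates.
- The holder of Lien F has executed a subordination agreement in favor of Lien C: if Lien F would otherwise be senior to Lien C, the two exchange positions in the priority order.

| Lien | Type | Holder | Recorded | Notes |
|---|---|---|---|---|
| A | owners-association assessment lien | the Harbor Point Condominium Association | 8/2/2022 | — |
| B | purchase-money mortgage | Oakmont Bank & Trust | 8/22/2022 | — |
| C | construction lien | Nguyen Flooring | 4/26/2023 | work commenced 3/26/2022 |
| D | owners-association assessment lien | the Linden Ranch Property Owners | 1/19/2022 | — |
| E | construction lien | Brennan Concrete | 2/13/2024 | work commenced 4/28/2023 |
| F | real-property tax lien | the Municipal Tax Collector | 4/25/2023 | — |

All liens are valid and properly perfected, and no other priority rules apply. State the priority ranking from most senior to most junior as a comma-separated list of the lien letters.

C, D, F, A, B, E

First, effective dates: B relates back to the deed date 8/9/2022; C's effective date is 3/26/2022, when work began; E is treated as recorded 4/28/2023, the work-commencement date.
F is a real-property tax lien and takes priority over every other lien.
Ordering the rest by effective date: D (1/19/2022), C (3/26/2022), A (8/2/2022), B (8/9/2022), E (4/28/2023).
F is senior to C before the subordination, so the two trade places.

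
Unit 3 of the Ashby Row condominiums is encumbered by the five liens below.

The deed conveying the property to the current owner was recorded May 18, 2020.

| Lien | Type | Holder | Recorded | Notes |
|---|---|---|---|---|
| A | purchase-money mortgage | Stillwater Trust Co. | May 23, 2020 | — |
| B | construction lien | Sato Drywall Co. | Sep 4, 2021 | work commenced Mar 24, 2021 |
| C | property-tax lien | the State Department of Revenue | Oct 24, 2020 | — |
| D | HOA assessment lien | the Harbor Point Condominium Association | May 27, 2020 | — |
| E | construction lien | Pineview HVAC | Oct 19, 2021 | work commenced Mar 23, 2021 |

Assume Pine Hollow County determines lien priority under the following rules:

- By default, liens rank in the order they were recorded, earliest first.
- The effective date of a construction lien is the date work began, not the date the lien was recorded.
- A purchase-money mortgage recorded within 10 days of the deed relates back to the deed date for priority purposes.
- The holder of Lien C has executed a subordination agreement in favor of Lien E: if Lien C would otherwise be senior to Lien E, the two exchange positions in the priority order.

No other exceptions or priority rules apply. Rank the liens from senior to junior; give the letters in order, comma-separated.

Effective dates: A was recorded within the 10-day window, so its effective date is the deed date May 18, 2020; B's effective date is Mar 24, 2021, when work began; E relates back to Mar 23, 2021 (work commenced).
Ordering by effective date: A (May 18, 2020), D (May 27, 2020), C (Oct 24, 2020), E (Mar 23, 2021), B (Mar 24, 2021).
C is senior to E before the subordination, so the two trade places.

A, D, E, C, B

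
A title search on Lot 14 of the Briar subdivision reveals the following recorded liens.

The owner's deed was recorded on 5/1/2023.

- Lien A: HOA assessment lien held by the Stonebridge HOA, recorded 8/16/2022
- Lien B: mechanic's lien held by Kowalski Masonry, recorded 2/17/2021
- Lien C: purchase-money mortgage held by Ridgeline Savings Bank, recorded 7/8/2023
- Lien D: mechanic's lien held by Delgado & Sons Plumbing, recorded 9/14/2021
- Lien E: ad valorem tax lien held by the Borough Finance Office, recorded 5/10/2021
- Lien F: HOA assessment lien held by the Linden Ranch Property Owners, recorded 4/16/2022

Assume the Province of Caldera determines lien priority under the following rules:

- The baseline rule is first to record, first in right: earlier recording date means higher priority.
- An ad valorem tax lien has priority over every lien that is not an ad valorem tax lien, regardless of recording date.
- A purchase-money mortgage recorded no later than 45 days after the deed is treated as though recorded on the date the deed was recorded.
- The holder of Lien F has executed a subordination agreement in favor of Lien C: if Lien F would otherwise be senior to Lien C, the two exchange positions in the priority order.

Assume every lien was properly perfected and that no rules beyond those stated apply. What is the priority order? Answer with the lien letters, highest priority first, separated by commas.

Adjusting effective dates: C missed the 45-day window (68 days after the deed), so its recording date stands.
E, as an ad valorem tax lien, has superpriority and ranks first.
Remaining liens by effective date: B (2/17/2021), D (9/14/2021), F (4/16/2022), A (8/16/2022), C (7/8/2023).
F is senior to C before the subordination, so the two trade places.

E, B, D, C, A, F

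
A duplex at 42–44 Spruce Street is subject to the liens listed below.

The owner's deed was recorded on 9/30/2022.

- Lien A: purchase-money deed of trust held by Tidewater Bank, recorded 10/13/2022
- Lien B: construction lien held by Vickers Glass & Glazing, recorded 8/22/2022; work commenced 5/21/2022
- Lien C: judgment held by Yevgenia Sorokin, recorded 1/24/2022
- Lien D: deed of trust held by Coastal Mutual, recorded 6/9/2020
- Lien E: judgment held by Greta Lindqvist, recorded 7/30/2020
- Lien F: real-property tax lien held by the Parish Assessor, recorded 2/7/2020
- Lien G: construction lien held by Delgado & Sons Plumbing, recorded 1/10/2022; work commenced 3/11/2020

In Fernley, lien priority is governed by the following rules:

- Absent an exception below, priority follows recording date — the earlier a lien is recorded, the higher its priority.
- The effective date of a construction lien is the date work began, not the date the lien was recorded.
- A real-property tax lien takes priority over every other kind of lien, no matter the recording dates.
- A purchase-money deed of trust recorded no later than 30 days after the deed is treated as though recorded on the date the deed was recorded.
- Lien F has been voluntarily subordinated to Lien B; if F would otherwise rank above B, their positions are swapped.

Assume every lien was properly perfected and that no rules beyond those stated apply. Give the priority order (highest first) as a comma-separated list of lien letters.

Effective dates: A relates back to the deed date 9/30/2022; B relates back to 5/21/2022 (work commenced); G relates back to 3/11/2020 (work commenced).
F is a real-property tax lien and takes priority over every other lien.
Among the remaining liens, by effective date: G (3/11/2020), D (6/9/2020), E (7/30/2020), C (1/24/2022), B (5/21/2022), A (9/30/2022).
Because F would otherwise rank above B, the subordination swaps them.

B, G, D, E, C, F, A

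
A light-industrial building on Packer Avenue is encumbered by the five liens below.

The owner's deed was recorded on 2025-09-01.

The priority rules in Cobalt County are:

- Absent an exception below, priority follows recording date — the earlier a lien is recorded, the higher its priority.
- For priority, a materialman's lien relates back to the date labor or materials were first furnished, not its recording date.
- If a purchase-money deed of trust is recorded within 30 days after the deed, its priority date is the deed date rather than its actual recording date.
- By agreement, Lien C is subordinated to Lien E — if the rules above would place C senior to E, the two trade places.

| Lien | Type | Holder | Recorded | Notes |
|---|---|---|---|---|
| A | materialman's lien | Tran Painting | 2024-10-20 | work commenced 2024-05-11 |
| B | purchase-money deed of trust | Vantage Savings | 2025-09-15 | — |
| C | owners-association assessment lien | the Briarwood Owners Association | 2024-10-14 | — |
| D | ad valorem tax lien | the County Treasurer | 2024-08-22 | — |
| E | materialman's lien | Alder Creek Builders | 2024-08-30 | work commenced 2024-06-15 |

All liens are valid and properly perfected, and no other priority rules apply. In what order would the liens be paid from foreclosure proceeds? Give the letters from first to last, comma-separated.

First, effective dates: A relates back to 2024-05-11 (work commenced); B relates back to the deed date 2025-09-01; E is treated as recorded 2024-06-15, the work-commencement date.
By effective date, earliest first: A (2024-05-11), E (2024-06-15), D (2024-08-22), C (2024-10-14), B (2025-09-01).
C is already junior to E, so the subordination agreement changes nothing.

A, E, D, C, B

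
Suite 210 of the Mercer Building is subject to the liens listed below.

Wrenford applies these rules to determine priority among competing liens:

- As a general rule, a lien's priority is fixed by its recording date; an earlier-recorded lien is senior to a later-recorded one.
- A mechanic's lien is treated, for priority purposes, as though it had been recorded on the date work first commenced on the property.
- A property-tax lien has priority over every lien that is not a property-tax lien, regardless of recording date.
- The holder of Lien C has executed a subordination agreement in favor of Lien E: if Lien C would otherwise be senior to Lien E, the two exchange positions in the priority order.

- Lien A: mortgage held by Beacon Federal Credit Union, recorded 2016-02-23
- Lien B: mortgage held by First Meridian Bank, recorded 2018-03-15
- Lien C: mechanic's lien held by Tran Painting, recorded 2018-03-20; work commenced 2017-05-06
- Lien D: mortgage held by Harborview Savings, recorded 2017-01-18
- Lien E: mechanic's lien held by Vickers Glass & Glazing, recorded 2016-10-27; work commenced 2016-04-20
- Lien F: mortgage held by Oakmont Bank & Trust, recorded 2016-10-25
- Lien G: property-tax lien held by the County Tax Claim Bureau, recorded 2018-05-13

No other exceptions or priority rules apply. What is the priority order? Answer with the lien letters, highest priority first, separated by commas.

Effective dates: C is treated as recorded 2017-05-06, the work-commencement date; E is treated as recorded 2016-04-20, the work-commencement date.
G is a property-tax lien, so it outranks all other liens regardless of date.
Remaining liens by effective date: A (2016-02-23), E (2016-04-20), F (2016-10-25), D (2017-01-18), C (2017-05-06), B (2018-03-15).
C is already junior to E, so the subordination agreement changes nothing.

G, A, E, F, D, C, B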